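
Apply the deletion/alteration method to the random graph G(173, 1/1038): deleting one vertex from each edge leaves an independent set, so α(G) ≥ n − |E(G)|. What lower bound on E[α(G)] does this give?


E[|E(G)|] = C(173, 2)·p = 14878 · (1/1038) = 43/3.
E[α(G)] ≥ n − E[|E(G)|] = 173 − 43/3 = 476/3.
Numerically: ≈ 158.666667.
(This is only a lower bound; the true E[α(G)] may be larger.)

E[α(G)] ≥ 476/3 ≈ 158.666667.


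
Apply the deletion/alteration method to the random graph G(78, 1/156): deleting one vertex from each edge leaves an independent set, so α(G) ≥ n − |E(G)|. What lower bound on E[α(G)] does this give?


E[|E(G)|] = C(78, 2)·p = 3003 · (1/156) = 77/4.
E[α(G)] ≥ n − E[|E(G)|] = 78 − 77/4 = 235/4.
Numerically: ≈ 58.750000.
(This is only a lower bound; the true E[α(G)] may be larger.)

E[α(G)] ≥ 235/4 ≈ 58.750000.


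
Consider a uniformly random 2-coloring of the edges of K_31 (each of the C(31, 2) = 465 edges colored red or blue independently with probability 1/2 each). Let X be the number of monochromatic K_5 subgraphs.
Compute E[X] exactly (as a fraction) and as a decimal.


Let X = Σ_S X_S over the C(31, 5) = 169911 subsets S of size 5, where X_S = 1 if the K_5 on S is monochromatic.
For a fixed S, the K_5 on S has C(5, 2) = 10 edges. P[all 10 edges red] = (1/2)^10, and likewise for blue, so P[monochromatic] = 2·(1/2)^10 = 2^{1 − 10} = 1/512.
Summing: E[X] = C(31, 5) · 2^{1 − 10} = 169911 · 1/512 = 169911/512.
Numerically: E[X] ≈ 331.8574.

E[X] = C(31,5)·2^(1−C(5,2)) = 169911/512 ≈ 331.8574.


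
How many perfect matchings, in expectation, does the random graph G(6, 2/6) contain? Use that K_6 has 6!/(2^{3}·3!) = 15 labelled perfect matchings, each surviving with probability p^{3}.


K_6 has 6!/(2^{3}·3!) = 15 labelled perfect matchings.
For each such perfect matching H, let X_H = 1 if all 3 edges of H are present in G. Then P[X_H = 1] = p^{3} = (1/3)^{3} = 1/27.
By linearity of expectation: E[X] = Σ_H E[X_H] = 15 · p^{3} = 15 · 1/27 = 5/9.
Numerically: E[X] ≈ 0.5556.

E[X] = 15 · (1/3)^{3} = 5/9 ≈ 0.5556.


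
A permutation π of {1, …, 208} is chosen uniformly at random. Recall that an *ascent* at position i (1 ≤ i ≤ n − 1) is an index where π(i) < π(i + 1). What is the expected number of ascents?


Write X = Σ X_I over i = 1, …, 207, with X_I the indicator of one ascent.
There are 207 indicators.
For each fixed i, the pair (π(i), π(i+1)) is a uniformly random ordered pair of distinct values from {1, …, 208}; by symmetry P[π(i) < π(i+1)] = 1/2.
By linearity: E[X] = 207 · (1/2) = (208 − 1) · (1/2) = 207/2 ≈ 103.5000.

E[X] = 207/2 = 103.5000.


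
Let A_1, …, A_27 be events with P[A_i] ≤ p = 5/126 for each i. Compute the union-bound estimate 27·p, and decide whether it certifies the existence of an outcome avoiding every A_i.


Union bound: P[∪_{i=1}^{27} A_i] ≤ Σ_i P[A_i] ≤ 27·p = 27·(5/126) = 15/14.
Numerically: 15/14 ≈ 1.0714.
Is 15/14 < 1? NO.
Since the bound 15/14 is ≥ 1, the union bound is uninformative here; it does NOT by itself certify existence.

27·p = 15/14 ≈ 1.0714; existence NOT certified by the union bound.


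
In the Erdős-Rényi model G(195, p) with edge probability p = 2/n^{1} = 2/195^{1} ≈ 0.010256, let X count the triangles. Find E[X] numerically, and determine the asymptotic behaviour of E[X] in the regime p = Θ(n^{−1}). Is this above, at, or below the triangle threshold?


Number of potential triangles: C(195, 3) = 1216865.
Each occurs with probability p³ ≈ (0.010256)³ ≈ 1.0789123e-06.
By linearity: E[X] = C(195, 3)·p³ ≈ 1216865 · 1.0789123e-06 ≈ 1.31289.
Here α = 1, so p = 2/n is exactly at the triangle threshold p ~ 1/n. Asymptotically E[X] → c³/6 = 2³/6 = 4/3 ≈ 1.33333, a bounded constant. In this regime the triangle count is asymptotically Poisson(c³/6).

E[X] ≈ 1.31289; in regime p = Θ(1/n^{1}) E[X] stays bounded (at the triangle threshold p ~ 1/n).


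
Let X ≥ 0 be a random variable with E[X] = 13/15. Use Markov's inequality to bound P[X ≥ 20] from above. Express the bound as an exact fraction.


μ = E[X] = 13/15, a = 20.
Markov: P[X ≥ 20] ≤ μ/a = (13/15)/20 = 13/300.
Numerically: ≈ 0.0433.
(Since a = 20 > μ = 0.8667, the bound 13/300 is < 1 and informative.)

P[X ≥ 20] ≤ 13/300 ≈ 0.0433.


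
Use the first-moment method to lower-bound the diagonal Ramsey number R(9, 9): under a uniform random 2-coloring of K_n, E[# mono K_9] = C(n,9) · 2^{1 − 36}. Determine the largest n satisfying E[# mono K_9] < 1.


We need C(n, 9) · 2^{1 − 36} < 1, i.e. C(n, 9) < 2^{36 − 1} = 34359738368.
Check values of n near the boundary:
  n = 63: C(63, 9) = 23667689815; 23667689815 < 34359738368? YES
  n = 64: C(64, 9) = 27540584512; 27540584512 < 34359738368? YES
  n = 65: C(65, 9) = 31966749880; 31966749880 < 34359738368? YES
  n = 66: C(66, 9) = 37014131440; 37014131440 < 34359738368? NO
The largest n with C(n, 9) < 34359738368 is n = 65 (where E[X] = 3995843735/4294967296 ≈ 0.930). Hence R(9, 9) > 65, i.e. R(9, 9) ≥ 66.

Largest n = 65; hence R(9, 9) > 65.


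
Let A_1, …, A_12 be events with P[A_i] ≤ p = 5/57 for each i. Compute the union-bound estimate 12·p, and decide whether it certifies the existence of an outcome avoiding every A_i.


Union bound: P[∪_{i=1}^{12} A_i] ≤ Σ_i P[A_i] ≤ 12·p = 12·(5/57) = 20/19.
Numerically: 20/19 ≈ 1.05263.
Is 20/19 < 1? NO.
Since the bound 20/19 is ≥ 1, the union bound is uninformative here; it does NOT by itself certify existence.

12·p = 20/19 ≈ 1.05263; existence NOT certified by the union bound.


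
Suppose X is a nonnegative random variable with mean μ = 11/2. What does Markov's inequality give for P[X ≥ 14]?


μ = E[X] = 11/2, a = 14.
Markov: P[X ≥ 14] ≤ μ/a = (11/2)/14 = 11/28.
Numerically: ≈ 0.3929.
(Since a = 14 > μ = 5.5000, the bound 11/28 is < 1 and informative.)

P[X ≥ 14] ≤ 11/28 ≈ 0.3929.


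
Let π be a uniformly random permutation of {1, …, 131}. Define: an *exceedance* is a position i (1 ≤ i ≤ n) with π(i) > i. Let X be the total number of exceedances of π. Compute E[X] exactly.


Write X = Σ_{i=1}^{131} X_i, where X_i = 1_{π(i) > i}.
For each fixed i, π(i) is uniform over {1, …, 131} (marginal of a uniform permutation), so P[π(i) > i] = (n − i)/n. Summing: Σ_{i=1}^{131} (n − i)/n = (0 + 1 + … + 130)/131 = 131(131 − 1)/(2·131) = (131 − 1)/2.
Hence E[X] = Σ_{i=1}^{131} (131 − i)/131 = 65 ≈ 65.000.

E[X] = 65 = 65.000.


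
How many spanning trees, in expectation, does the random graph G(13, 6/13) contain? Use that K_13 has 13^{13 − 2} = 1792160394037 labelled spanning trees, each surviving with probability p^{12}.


K_13 has 13^{13 − 2} = 1792160394037 labelled spanning trees.
For each such spanning tree H, let X_H = 1 if all 12 edges of H are present in G. Then P[X_H = 1] = p^{12} = (6/13)^{12} = 2176782336/23298085122481.
By linearity of expectation: E[X] = Σ_H E[X_H] = 1792160394037 · p^{12} = 1792160394037 · 2176782336/23298085122481 = 2176782336/13.
Numerically: E[X] ≈ 1.674e+08.

E[X] = 1792160394037 · (6/13)^{12} = 2176782336/13 ≈ 1.674e+08.


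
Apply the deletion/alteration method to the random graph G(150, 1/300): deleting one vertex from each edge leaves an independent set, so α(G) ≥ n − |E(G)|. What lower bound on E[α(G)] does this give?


E[|E(G)|] = C(150, 2)·p = 11175 · (1/300) = 149/4.
E[α(G)] ≥ n − E[|E(G)|] = 150 − 149/4 = 451/4.
Numerically: ≈ 112.7500.
(This is only a lower bound; the true E[α(G)] may be larger.)

E[α(G)] ≥ 451/4 ≈ 112.7500.


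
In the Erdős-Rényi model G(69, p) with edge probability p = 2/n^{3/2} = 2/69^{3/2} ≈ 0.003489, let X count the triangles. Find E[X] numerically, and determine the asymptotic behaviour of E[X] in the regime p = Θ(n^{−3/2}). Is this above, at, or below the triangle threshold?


Number of potential triangles: C(69, 3) = 52394.
Each occurs with probability p³ ≈ (0.003489)³ ≈ 4.248827e-08.
By linearity: E[X] = C(69, 3)·p³ ≈ 52394 · 4.248827e-08 ≈ 0.0022.
Since α = 3/2 > 1, p = c/n^{3/2} = o(1/n) is below the triangle threshold p ~ 1/n. Asymptotically E[X] ~ (c³/6)·n^{3(1−α)} = (2³/6)·n^{-1.5} → 0, so by Markov's inequality G has no triangles w.h.p.

E[X] ≈ 0.0022; in regime p = Θ(1/n^{3/2}) E[X] tends to 0 (below the triangle threshold p ~ 1/n).


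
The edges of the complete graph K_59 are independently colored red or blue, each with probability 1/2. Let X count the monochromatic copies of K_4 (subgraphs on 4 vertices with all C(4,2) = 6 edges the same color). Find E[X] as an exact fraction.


Let X = Σ_S X_S over the C(59, 4) = 455126 subsets S of size 4, where X_S = 1 if the K_4 on S is monochromatic.
For a fixed S, the K_4 on S has C(4, 2) = 6 edges. P[all 6 edges red] = (1/2)^6, and likewise for blue, so P[monochromatic] = 2·(1/2)^6 = 2^{1 − 6} = 1/32.
By linearity: E[X] = C(59, 4) · 2^{1 − 6} = 455126 · 1/32 = 227563/16.
Numerically: E[X] ≈ 14222.688.

E[X] = C(59,4)·2^(1−C(4,2)) = 227563/16 ≈ 14222.688.


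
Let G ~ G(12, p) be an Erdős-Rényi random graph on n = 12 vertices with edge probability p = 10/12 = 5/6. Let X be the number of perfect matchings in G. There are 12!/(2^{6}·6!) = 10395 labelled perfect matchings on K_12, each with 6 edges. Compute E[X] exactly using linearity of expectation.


K_12 has 12!/(2^{6}·6!) = 10395 labelled perfect matchings.
For each such perfect matching H, let X_H = 1 if all 6 edges of H are present in G. Then P[X_H = 1] = p^{6} = (5/6)^{6} = 15625/46656.
Summing the indicators: E[X] = Σ_H E[X_H] = 10395 · p^{6} = 10395 · 15625/46656 = 6015625/1728.
Numerically: E[X] ≈ 3481.26.

E[X] = 10395 · (5/6)^{6} = 6015625/1728 ≈ 3481.26.


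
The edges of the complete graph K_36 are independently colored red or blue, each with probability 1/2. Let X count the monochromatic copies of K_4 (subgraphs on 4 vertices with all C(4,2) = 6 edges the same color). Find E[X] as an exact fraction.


Let X = Σ_S X_S over the C(36, 4) = 58905 subsets S of size 4, where X_S = 1 if the K_4 on S is monochromatic.
For a fixed S, the K_4 on S has C(4, 2) = 6 edges. P[all 6 edges red] = (1/2)^6, and likewise for blue, so P[monochromatic] = 2·(1/2)^6 = 2^{1 − 6} = 1/32.
By linearity: E[X] = C(36, 4) · 2^{1 − 6} = 58905 · 1/32 = 58905/32.
Numerically: E[X] ≈ 1840.781250.

E[X] = C(36,4)·2^(1−C(4,2)) = 58905/32 ≈ 1840.781250.


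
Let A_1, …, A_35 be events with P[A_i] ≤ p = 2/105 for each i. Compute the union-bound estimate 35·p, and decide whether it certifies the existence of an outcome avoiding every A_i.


Union bound: P[∪_{i=1}^{35} A_i] ≤ Σ_i P[A_i] ≤ 35·p = 35·(2/105) = 2/3.
Numerically: 2/3 ≈ 0.6666667.
Is 2/3 < 1? YES.
Since P[∪ A_i] ≤ 2/3 < 1, the complement has P[∩ A_i^c] ≥ 1 − 2/3 = 1/3 > 0, so some outcome avoids every A_i.

35·p = 2/3 ≈ 0.6666667; existence CERTIFIED by the union bound.


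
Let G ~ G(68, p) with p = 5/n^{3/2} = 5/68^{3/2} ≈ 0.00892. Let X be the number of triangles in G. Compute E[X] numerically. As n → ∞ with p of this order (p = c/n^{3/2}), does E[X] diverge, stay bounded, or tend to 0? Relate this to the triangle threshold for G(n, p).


Number of potential triangles: C(68, 3) = 50116.
Each occurs with probability p³ ≈ (0.00892)³ ≈ 7.08957e-07.
By linearity: E[X] = C(68, 3)·p³ ≈ 50116 · 7.08957e-07 ≈ 0.036.
Since α = 3/2 > 1, p = c/n^{3/2} = o(1/n) is below the triangle threshold p ~ 1/n. Asymptotically E[X] ~ (c³/6)·n^{3(1−α)} = (5³/6)·n^{-1.5} → 0, so by Markov's inequality G has no triangles w.h.p.

E[X] ≈ 0.036; in regime p = Θ(1/n^{3/2}) E[X] tends to 0 (below the triangle threshold p ~ 1/n).


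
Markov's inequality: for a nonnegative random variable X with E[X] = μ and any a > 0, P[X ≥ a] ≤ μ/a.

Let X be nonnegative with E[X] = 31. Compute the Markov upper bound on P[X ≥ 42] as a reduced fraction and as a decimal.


μ = E[X] = 31, a = 42.
Markov: P[X ≥ 42] ≤ μ/a = (31)/42 = 31/42.
Numerically: ≈ 0.738.
(Since a = 42 > μ = 31.000, the bound 31/42 is < 1 and informative.)

P[X ≥ 42] ≤ 31/42 ≈ 0.738.


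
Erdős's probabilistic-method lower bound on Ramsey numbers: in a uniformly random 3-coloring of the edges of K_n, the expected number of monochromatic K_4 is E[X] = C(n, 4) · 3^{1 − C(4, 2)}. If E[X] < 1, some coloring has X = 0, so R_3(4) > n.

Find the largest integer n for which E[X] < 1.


We need C(n, 4) · 3^{1 − 6} < 1, i.e. C(n, 4) < 3^{6 − 1} = 243.
Check values of n near the boundary:
  n = 7: C(7, 4) = 35; 35 < 243? YES
  n = 8: C(8, 4) = 70; 70 < 243? YES
  n = 9: C(9, 4) = 126; 126 < 243? YES
  n = 10: C(10, 4) = 210; 210 < 243? YES
  n = 11: C(11, 4) = 330; 330 < 243? NO
The largest n with C(n, 4) < 243 is n = 10 (where E[X] = 70/81 ≈ 0.864198). Hence R_3(4) > 10, i.e. R_3(4) ≥ 11.

Largest n = 10; hence R_3(4) > 10.


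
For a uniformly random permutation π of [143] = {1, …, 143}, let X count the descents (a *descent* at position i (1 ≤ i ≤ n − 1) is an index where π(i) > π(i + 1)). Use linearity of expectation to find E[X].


Write X = Σ X_I over i = 1, …, 142, with X_I the indicator of one descent.
There are 142 indicators.
For each fixed i, the pair (π(i), π(i+1)) is a uniformly random ordered pair of distinct values from {1, …, 143}; by symmetry P[π(i) > π(i+1)] = 1/2.
By linearity: E[X] = 142 · (1/2) = (143 − 1) · (1/2) = 71 ≈ 71.00000.

E[X] = 71 = 71.00000.


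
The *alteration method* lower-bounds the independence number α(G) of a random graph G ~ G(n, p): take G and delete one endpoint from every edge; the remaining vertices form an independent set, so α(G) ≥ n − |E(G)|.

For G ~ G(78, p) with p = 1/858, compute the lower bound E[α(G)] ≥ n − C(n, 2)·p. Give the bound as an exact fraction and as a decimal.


E[|E(G)|] = C(78, 2)·p = 3003 · (1/858) = 7/2.
E[α(G)] ≥ n − E[|E(G)|] = 78 − 7/2 = 149/2.
Numerically: ≈ 74.50000.
(This is only a lower bound; the true E[α(G)] may be larger.)

E[α(G)] ≥ 149/2 ≈ 74.50000.


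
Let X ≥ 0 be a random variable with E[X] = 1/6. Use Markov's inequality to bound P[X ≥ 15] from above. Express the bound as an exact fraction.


μ = E[X] = 1/6, a = 15.
Markov: P[X ≥ 15] ≤ μ/a = (1/6)/15 = 1/90.
Numerically: ≈ 0.011.
(Since a = 15 > μ = 0.167, the bound 1/90 is < 1 and informative.)

P[X ≥ 15] ≤ 1/90 ≈ 0.011.


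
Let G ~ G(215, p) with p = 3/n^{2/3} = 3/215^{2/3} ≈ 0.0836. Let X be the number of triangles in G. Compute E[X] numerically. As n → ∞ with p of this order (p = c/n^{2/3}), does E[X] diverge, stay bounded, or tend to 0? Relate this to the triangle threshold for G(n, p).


Number of potential triangles: C(215, 3) = 1633355.
Each occurs with probability p³ ≈ (0.0836)³ ≈ 5.84100e-04.
By linearity: E[X] = C(215, 3)·p³ ≈ 1633355 · 5.84100e-04 ≈ 954.042.
Since α = 2/3 < 1, p = c/n^{2/3} ≫ 1/n is above the triangle threshold p ~ 1/n. Asymptotically E[X] ~ (c³/6)·n^{3(1−α)} = (3³/6)·n^{1} → ∞; triangles are abundant w.h.p.

E[X] ≈ 954.042; in regime p = Θ(1/n^{2/3}) E[X] diverges (above the triangle threshold p ~ 1/n).


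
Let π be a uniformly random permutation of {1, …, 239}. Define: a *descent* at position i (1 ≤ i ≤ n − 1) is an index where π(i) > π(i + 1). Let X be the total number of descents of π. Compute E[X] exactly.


Write X = Σ X_I over i = 1, …, 238, with X_I the indicator of one descent.
There are 238 indicators.
For each fixed i, the pair (π(i), π(i+1)) is a uniformly random ordered pair of distinct values from {1, …, 239}; by symmetry P[π(i) > π(i+1)] = 1/2.
By linearity: E[X] = 238 · (1/2) = (239 − 1) · (1/2) = 119 ≈ 119.00000.

E[X] = 119 = 119.00000.


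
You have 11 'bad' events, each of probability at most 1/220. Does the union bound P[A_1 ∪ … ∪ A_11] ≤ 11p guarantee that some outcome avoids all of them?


Union bound: P[∪_{i=1}^{11} A_i] ≤ Σ_i P[A_i] ≤ 11·p = 11·(1/220) = 1/20.
Numerically: 1/20 ≈ 0.0500000.
Is 1/20 < 1? YES.
Since P[∪ A_i] ≤ 1/20 < 1, the complement has P[∩ A_i^c] ≥ 1 − 1/20 = 19/20 > 0, so some outcome avoids every A_i.

11·p = 1/20 ≈ 0.0500000; existence CERTIFIED by the union bound.


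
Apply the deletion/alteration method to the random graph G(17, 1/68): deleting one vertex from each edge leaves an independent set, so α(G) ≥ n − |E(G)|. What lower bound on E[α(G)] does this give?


E[|E(G)|] = C(17, 2)·p = 136 · (1/68) = 2.
E[α(G)] ≥ n − E[|E(G)|] = 17 − 2 = 15.
Numerically: ≈ 15.000.
(This is only a lower bound; the true E[α(G)] may be larger.)

E[α(G)] ≥ 15 ≈ 15.000.


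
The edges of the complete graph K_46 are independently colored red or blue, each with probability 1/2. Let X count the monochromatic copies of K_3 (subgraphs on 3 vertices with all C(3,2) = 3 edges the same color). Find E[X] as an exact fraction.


Let X = Σ_S X_S over the C(46, 3) = 15180 subsets S of size 3, where X_S = 1 if the K_3 on S is monochromatic.
For a fixed S, the K_3 on S has C(3, 2) = 3 edges. P[all 3 edges red] = (1/2)^3, and likewise for blue, so P[monochromatic] = 2·(1/2)^3 = 2^{1 − 3} = 1/4.
Summing: E[X] = C(46, 3) · 2^{1 − 3} = 15180 · 1/4 = 3795.
Numerically: E[X] ≈ 3795.00000.

E[X] = C(46,3)·2^(1−C(3,2)) = 3795 ≈ 3795.00000.


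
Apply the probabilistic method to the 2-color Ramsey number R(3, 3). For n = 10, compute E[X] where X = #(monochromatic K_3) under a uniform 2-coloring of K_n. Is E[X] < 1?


E[X] = C(10, 3) · 2^{1 − 3} = 120 · 2^{−2} = 120/4.
As a reduced fraction: E[X] = 30 ≈ 30.000.
Is E[X] < 1? NO.
Since E[X] ≥ 1, the first-moment bound is inconclusive at n = 10; it does NOT by itself certify R(3, 3) > 10.

E[X] = 30 ≈ 30.000; E[X] ≥ 1; first-moment method inconclusive here.


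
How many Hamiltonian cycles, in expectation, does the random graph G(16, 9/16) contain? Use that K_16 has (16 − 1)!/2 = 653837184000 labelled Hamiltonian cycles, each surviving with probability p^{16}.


K_16 has (16 − 1)!/2 = 653837184000 labelled Hamiltonian cycles.
For each such Hamiltonian cycle H, let X_H = 1 if all 16 edges of H are present in G. Then P[X_H = 1] = p^{16} = (9/16)^{16} = 1853020188851841/18446744073709551616.
Summing the indicators: E[X] = Σ_H E[X_H] = 653837184000 · p^{16} = 653837184000 · 1853020188851841/18446744073709551616 = 1183177248216831945952875/18014398509481984.
Numerically: E[X] ≈ 6.568e+07.

E[X] = 653837184000 · (9/16)^{16} = 1183177248216831945952875/18014398509481984 ≈ 6.568e+07.


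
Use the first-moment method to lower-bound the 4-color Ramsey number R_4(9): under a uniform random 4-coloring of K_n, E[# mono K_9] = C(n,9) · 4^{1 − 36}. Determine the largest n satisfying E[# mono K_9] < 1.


We need C(n, 9) · 4^{1 − 36} < 1, i.e. C(n, 9) < 4^{36 − 1} = 1180591620717411303424.
Check values of n near the boundary:
  n = 911: C(911, 9) = 1144686900492291197405; 1144686900492291197405 < 1180591620717411303424? YES
  n = 912: C(912, 9) = 1156095740032081475120; 1156095740032081475120 < 1180591620717411303424? YES
  n = 913: C(913, 9) = 1167605542753639808390; 1167605542753639808390 < 1180591620717411303424? YES
  n = 914: C(914, 9) = 1179217089587653905932; 1179217089587653905932 < 1180591620717411303424? YES
  n = 915: C(915, 9) = 1190931166636537885130; 1190931166636537885130 < 1180591620717411303424? NO
The largest n with C(n, 9) < 1180591620717411303424 is n = 914 (where E[X] = 294804272396913476483/295147905179352825856 ≈ 0.998836). Hence R_4(9) > 914, i.e. R_4(9) ≥ 915.

Largest n = 914; hence R_4(9) > 914.


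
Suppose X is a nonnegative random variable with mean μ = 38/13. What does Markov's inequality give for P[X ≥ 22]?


μ = E[X] = 38/13, a = 22.
Markov: P[X ≥ 22] ≤ μ/a = (38/13)/22 = 19/143.
Numerically: ≈ 0.13287.
(Since a = 22 > μ = 2.92308, the bound 19/143 is < 1 and informative.)

P[X ≥ 22] ≤ 19/143 ≈ 0.13287.


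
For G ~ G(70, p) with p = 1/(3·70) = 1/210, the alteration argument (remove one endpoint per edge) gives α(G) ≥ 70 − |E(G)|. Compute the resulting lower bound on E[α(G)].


E[|E(G)|] = C(70, 2)·p = 2415 · (1/210) = 23/2.
E[α(G)] ≥ n − E[|E(G)|] = 70 − 23/2 = 117/2.
Numerically: ≈ 58.500.
(This is only a lower bound; the true E[α(G)] may be larger.)

E[α(G)] ≥ 117/2 ≈ 58.500.


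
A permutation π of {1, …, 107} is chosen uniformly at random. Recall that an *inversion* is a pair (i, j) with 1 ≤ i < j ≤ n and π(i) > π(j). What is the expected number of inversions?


Write X = Σ X_I over the C(107, 2) = 5671 pairs i < j, with X_I the indicator of one inversion.
There are 5671 indicators.
For each fixed pair i < j, the values π(i) and π(j) are two distinct elements of {1, …, 107} in uniformly random order; by symmetry P[π(i) > π(j)] = 1/2.
By linearity: E[X] = 5671 · (1/2) = C(107, 2) · (1/2) = 5671/2 = 5671/2 ≈ 2835.500000.

E[X] = 5671/2 = 2835.500000.


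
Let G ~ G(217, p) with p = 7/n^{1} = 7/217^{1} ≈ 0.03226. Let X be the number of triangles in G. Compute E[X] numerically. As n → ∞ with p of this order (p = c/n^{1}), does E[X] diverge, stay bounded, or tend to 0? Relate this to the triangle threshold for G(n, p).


Number of potential triangles: C(217, 3) = 1679580.
Each occurs with probability p³ ≈ (0.03226)³ ≈ 3.356718e-05.
By linearity: E[X] = C(217, 3)·p³ ≈ 1679580 · 3.356718e-05 ≈ 56.3788.
Here α = 1, so p = 7/n is exactly at the triangle threshold p ~ 1/n. Asymptotically E[X] → c³/6 = 7³/6 = 343/6 ≈ 57.1667, a bounded constant. In this regime the triangle count is asymptotically Poisson(c³/6).

E[X] ≈ 56.3788; in regime p = Θ(1/n^{1}) E[X] stays bounded (at the triangle threshold p ~ 1/n).


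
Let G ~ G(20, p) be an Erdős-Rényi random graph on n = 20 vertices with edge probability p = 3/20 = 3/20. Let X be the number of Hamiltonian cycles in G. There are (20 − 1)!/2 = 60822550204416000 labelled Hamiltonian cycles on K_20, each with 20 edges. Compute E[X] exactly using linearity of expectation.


K_20 has (20 − 1)!/2 = 60822550204416000 labelled Hamiltonian cycles.
For each such Hamiltonian cycle H, let X_H = 1 if all 20 edges of H are present in G. Then P[X_H = 1] = p^{20} = (3/20)^{20} = 3486784401/104857600000000000000000000.
By linearity of expectation: E[X] = Σ_H E[X_H] = 60822550204416000 · p^{20} = 60822550204416000 · 3486784401/104857600000000000000000000 = 51776152168407487821/25600000000000000000.
Numerically: E[X] ≈ 2.02251.

E[X] = 60822550204416000 · (3/20)^{20} = 51776152168407487821/25600000000000000000 ≈ 2.02251.


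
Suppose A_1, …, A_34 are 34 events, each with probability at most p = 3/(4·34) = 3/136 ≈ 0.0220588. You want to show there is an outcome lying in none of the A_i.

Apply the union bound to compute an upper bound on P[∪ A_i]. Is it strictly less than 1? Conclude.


Union bound: P[∪_{i=1}^{34} A_i] ≤ Σ_i P[A_i] ≤ 34·p = 34·(3/136) = 3/4.
Numerically: 3/4 ≈ 0.7500000.
Is 3/4 < 1? YES.
Since P[∪ A_i] ≤ 3/4 < 1, the complement has P[∩ A_i^c] ≥ 1 − 3/4 = 1/4 > 0, so some outcome avoids every A_i.

34·p = 3/4 ≈ 0.7500000; existence CERTIFIED by the union bound.


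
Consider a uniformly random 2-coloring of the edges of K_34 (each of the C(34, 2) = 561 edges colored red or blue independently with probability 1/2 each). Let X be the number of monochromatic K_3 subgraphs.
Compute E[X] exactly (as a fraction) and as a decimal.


Let X = Σ_S X_S over the C(34, 3) = 5984 subsets S of size 3, where X_S = 1 if the K_3 on S is monochromatic.
For a fixed S, the K_3 on S has C(3, 2) = 3 edges. P[all 3 edges red] = (1/2)^3, and likewise for blue, so P[monochromatic] = 2·(1/2)^3 = 2^{1 − 3} = 1/4.
Summing: E[X] = C(34, 3) · 2^{1 − 3} = 5984 · 1/4 = 1496.
Numerically: E[X] ≈ 1496.000000.

E[X] = C(34,3)·2^(1−C(3,2)) = 1496 ≈ 1496.000000.


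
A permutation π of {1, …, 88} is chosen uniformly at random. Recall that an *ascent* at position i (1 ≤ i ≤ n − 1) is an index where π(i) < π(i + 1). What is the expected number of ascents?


Write X = Σ X_I over i = 1, …, 87, with X_I the indicator of one ascent.
There are 87 indicators.
For each fixed i, the pair (π(i), π(i+1)) is a uniformly random ordered pair of distinct values from {1, …, 88}; by symmetry P[π(i) < π(i+1)] = 1/2.
By linearity: E[X] = 87 · (1/2) = (88 − 1) · (1/2) = 87/2 ≈ 43.500000.

E[X] = 87/2 = 43.500000.


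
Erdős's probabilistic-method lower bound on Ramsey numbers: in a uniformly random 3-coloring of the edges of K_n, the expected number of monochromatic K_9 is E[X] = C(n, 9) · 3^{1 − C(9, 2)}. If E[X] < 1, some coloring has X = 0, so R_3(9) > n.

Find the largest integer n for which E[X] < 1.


We need C(n, 9) · 3^{1 − 36} < 1, i.e. C(n, 9) < 3^{36 − 1} = 50031545098999707.
Check values of n near the boundary:
  n = 296: C(296, 9) = 42513789098994080; 42513789098994080 < 50031545098999707? YES
  n = 297: C(297, 9) = 43842345008337645; 43842345008337645 < 50031545098999707? YES
  n = 298: C(298, 9) = 45207677551849890; 45207677551849890 < 50031545098999707? YES
  n = 299: C(299, 9) = 46610674441390059; 46610674441390059 < 50031545098999707? YES
  n = 300: C(300, 9) = 48052241692154700; 48052241692154700 < 50031545098999707? YES
  n = 301: C(301, 9) = 49533303936090975; 49533303936090975 < 50031545098999707? YES
  n = 302: C(302, 9) = 51054804739588650; 51054804739588650 < 50031545098999707? NO
  n = 303: C(303, 9) = 52617706925494425; 52617706925494425 < 50031545098999707? NO
The largest n with C(n, 9) < 50031545098999707 is n = 301 (where E[X] = 16511101312030325/16677181699666569 ≈ 0.9900). Hence R_3(9) > 301, i.e. R_3(9) ≥ 302.

Largest n = 301; hence R_3(9) > 301.


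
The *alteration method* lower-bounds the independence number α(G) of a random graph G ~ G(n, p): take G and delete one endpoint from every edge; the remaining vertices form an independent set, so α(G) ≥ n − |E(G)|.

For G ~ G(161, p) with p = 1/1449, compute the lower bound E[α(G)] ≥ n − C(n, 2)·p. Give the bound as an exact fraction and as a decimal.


E[|E(G)|] = C(161, 2)·p = 12880 · (1/1449) = 80/9.
E[α(G)] ≥ n − E[|E(G)|] = 161 − 80/9 = 1369/9.
Numerically: ≈ 152.111.
(This is only a lower bound; the true E[α(G)] may be larger.)

E[α(G)] ≥ 1369/9 ≈ 152.111.


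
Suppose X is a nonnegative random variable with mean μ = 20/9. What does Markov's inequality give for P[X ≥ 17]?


μ = E[X] = 20/9, a = 17.
Markov: P[X ≥ 17] ≤ μ/a = (20/9)/17 = 20/153.
Numerically: ≈ 0.131.
(Since a = 17 > μ = 2.222, the bound 20/153 is < 1 and informative.)

P[X ≥ 17] ≤ 20/153 ≈ 0.131.


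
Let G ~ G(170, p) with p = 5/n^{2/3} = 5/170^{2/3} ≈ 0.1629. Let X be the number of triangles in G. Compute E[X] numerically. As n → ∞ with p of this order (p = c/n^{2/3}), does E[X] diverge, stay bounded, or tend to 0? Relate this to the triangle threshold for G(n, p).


Number of potential triangles: C(170, 3) = 804440.
Each occurs with probability p³ ≈ (0.1629)³ ≈ 4.325260e-03.
By linearity: E[X] = C(170, 3)·p³ ≈ 804440 · 4.325260e-03 ≈ 3479.4118.
Since α = 2/3 < 1, p = c/n^{2/3} ≫ 1/n is above the triangle threshold p ~ 1/n. Asymptotically E[X] ~ (c³/6)·n^{3(1−α)} = (5³/6)·n^{1} → ∞; triangles are abundant w.h.p.

E[X] ≈ 3479.4118; in regime p = Θ(1/n^{2/3}) E[X] diverges (above the triangle threshold p ~ 1/n).


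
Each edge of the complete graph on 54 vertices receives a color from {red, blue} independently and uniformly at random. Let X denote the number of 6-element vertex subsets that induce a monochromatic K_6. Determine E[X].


Let X = Σ_S X_S over the C(54, 6) = 25827165 subsets S of size 6, where X_S = 1 if the K_6 on S is monochromatic.
For a fixed S, the K_6 on S has C(6, 2) = 15 edges. P[all 15 edges red] = (1/2)^15, and likewise for blue, so P[monochromatic] = 2·(1/2)^15 = 2^{1 − 15} = 1/16384.
By linearity: E[X] = C(54, 6) · 2^{1 − 15} = 25827165 · 1/16384 = 25827165/16384.
Numerically: E[X] ≈ 1576.3651.

E[X] = C(54,6)·2^(1−C(6,2)) = 25827165/16384 ≈ 1576.3651.


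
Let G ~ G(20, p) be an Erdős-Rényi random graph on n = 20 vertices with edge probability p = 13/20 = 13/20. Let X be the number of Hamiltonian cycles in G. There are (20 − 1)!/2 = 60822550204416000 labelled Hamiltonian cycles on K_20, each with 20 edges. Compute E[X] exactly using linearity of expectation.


K_20 has (20 − 1)!/2 = 60822550204416000 labelled Hamiltonian cycles.
For each such Hamiltonian cycle H, let X_H = 1 if all 20 edges of H are present in G. Then P[X_H = 1] = p^{20} = (13/20)^{20} = 19004963774880799438801/104857600000000000000000000.
By linearity of expectation: E[X] = Σ_H E[X_H] = 60822550204416000 · p^{20} = 60822550204416000 · 19004963774880799438801/104857600000000000000000000 = 282209561360057334695429506990221/25600000000000000000.
Numerically: E[X] ≈ 1.10238e+13.

E[X] = 60822550204416000 · (13/20)^{20} = 282209561360057334695429506990221/25600000000000000000 ≈ 1.10238e+13.


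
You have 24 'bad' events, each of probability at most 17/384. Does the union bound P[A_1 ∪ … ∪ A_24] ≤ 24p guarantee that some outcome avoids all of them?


Union bound: P[∪_{i=1}^{24} A_i] ≤ Σ_i P[A_i] ≤ 24·p = 24·(17/384) = 17/16.
Numerically: 17/16 ≈ 1.062.
Is 17/16 < 1? NO.
Since the bound 17/16 is ≥ 1, the union bound is uninformative here; it does NOT by itself certify existence.

24·p = 17/16 ≈ 1.062; existence NOT certified by the union bound.


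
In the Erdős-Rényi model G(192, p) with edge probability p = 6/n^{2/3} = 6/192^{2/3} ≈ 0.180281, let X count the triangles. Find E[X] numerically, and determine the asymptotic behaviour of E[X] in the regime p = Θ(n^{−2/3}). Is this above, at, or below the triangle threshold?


Number of potential triangles: C(192, 3) = 1161280.
Each occurs with probability p³ ≈ (0.180281)³ ≈ 5.85937500e-03.
By linearity: E[X] = C(192, 3)·p³ ≈ 1161280 · 5.85937500e-03 ≈ 6804.375000.
Since α = 2/3 < 1, p = c/n^{2/3} ≫ 1/n is above the triangle threshold p ~ 1/n. Asymptotically E[X] ~ (c³/6)·n^{3(1−α)} = (6³/6)·n^{1} → ∞; triangles are abundant w.h.p.

E[X] ≈ 6804.375000; in regime p = Θ(1/n^{2/3}) E[X] diverges (above the triangle threshold p ~ 1/n).


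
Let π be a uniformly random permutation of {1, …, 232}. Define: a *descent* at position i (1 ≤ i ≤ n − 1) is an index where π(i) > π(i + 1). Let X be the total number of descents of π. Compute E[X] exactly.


Write X = Σ X_I over i = 1, …, 231, with X_I the indicator of one descent.
There are 231 indicators.
For each fixed i, the pair (π(i), π(i+1)) is a uniformly random ordered pair of distinct values from {1, …, 232}; by symmetry P[π(i) > π(i+1)] = 1/2.
By linearity: E[X] = 231 · (1/2) = (232 − 1) · (1/2) = 231/2 ≈ 115.500.

E[X] = 231/2 = 115.500.


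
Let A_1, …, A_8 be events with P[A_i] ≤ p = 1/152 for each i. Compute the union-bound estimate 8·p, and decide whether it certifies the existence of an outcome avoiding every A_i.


Union bound: P[∪_{i=1}^{8} A_i] ≤ Σ_i P[A_i] ≤ 8·p = 8·(1/152) = 1/19.
Numerically: 1/19 ≈ 0.0526.
Is 1/19 < 1? YES.
Since P[∪ A_i] ≤ 1/19 < 1, the complement has P[∩ A_i^c] ≥ 1 − 1/19 = 18/19 > 0, so some outcome avoids every A_i.

8·p = 1/19 ≈ 0.0526; existence CERTIFIED by the union bound.


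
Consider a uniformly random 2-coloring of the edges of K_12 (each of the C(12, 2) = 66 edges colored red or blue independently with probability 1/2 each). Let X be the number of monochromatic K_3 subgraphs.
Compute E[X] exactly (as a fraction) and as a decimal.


Let X = Σ_S X_S over the C(12, 3) = 220 subsets S of size 3, where X_S = 1 if the K_3 on S is monochromatic.
For a fixed S, the K_3 on S has C(3, 2) = 3 edges. P[all 3 edges red] = (1/2)^3, and likewise for blue, so P[monochromatic] = 2·(1/2)^3 = 2^{1 − 3} = 1/4.
By linearity: E[X] = C(12, 3) · 2^{1 − 3} = 220 · 1/4 = 55.
Numerically: E[X] ≈ 55.000.

E[X] = C(12,3)·2^(1−C(3,2)) = 55 ≈ 55.000.


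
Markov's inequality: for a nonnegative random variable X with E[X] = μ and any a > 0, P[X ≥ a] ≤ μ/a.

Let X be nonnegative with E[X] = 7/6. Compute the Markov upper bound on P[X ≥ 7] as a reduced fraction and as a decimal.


μ = E[X] = 7/6, a = 7.
Markov: P[X ≥ 7] ≤ μ/a = (7/6)/7 = 1/6.
Numerically: ≈ 0.1667.
(Since a = 7 > μ = 1.1667, the bound 1/6 is < 1 and informative.)

P[X ≥ 7] ≤ 1/6 ≈ 0.1667.


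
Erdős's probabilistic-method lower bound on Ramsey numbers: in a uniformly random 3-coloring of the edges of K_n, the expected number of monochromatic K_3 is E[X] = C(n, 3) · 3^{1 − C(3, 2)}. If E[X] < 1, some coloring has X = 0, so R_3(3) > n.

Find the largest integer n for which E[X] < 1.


We need C(n, 3) · 3^{1 − 3} < 1, i.e. C(n, 3) < 3^{3 − 1} = 9.
Check values of n near the boundary:
  n = 3: C(3, 3) = 1; 1 < 9? YES
  n = 4: C(4, 3) = 4; 4 < 9? YES
  n = 5: C(5, 3) = 10; 10 < 9? NO
  n = 6: C(6, 3) = 20; 20 < 9? NO
  n = 7: C(7, 3) = 35; 35 < 9? NO
The largest n with C(n, 3) < 9 is n = 4 (where E[X] = 4/9 ≈ 0.444444). Hence R_3(3) > 4, i.e. R_3(3) ≥ 5.

Largest n = 4; hence R_3(3) > 4.


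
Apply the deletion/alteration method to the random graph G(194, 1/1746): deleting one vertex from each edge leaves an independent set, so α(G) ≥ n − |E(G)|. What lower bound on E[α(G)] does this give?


E[|E(G)|] = C(194, 2)·p = 18721 · (1/1746) = 193/18.
E[α(G)] ≥ n − E[|E(G)|] = 194 − 193/18 = 3299/18.
Numerically: ≈ 183.2778.
(This is only a lower bound; the true E[α(G)] may be larger.)

E[α(G)] ≥ 3299/18 ≈ 183.2778.


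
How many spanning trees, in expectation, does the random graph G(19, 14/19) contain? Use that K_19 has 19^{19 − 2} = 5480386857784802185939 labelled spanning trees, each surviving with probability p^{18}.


K_19 has 19^{19 − 2} = 5480386857784802185939 labelled spanning trees.
For each such spanning tree H, let X_H = 1 if all 18 edges of H are present in G. Then P[X_H = 1] = p^{18} = (14/19)^{18} = 426878854210636742656/104127350297911241532841.
By linearity: E[X] = Σ_H E[X_H] = 5480386857784802185939 · p^{18} = 5480386857784802185939 · 426878854210636742656/104127350297911241532841 = 426878854210636742656/19.
Numerically: E[X] ≈ 2.25e+19.

E[X] = 5480386857784802185939 · (14/19)^{18} = 426878854210636742656/19 ≈ 2.25e+19.


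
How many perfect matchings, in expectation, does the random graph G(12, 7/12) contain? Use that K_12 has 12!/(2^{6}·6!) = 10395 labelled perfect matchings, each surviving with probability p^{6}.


K_12 has 12!/(2^{6}·6!) = 10395 labelled perfect matchings.
For each such perfect matching H, let X_H = 1 if all 6 edges of H are present in G. Then P[X_H = 1] = p^{6} = (7/12)^{6} = 117649/2985984.
By linearity of expectation: E[X] = Σ_H E[X_H] = 10395 · p^{6} = 10395 · 117649/2985984 = 45294865/110592.
Numerically: E[X] ≈ 410.

E[X] = 10395 · (7/12)^{6} = 45294865/110592 ≈ 410.


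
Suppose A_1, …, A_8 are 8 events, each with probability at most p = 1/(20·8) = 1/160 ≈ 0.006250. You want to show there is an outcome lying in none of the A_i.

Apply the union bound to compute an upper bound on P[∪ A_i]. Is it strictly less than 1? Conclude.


Union bound: P[∪_{i=1}^{8} A_i] ≤ Σ_i P[A_i] ≤ 8·p = 8·(1/160) = 1/20.
Numerically: 1/20 ≈ 0.050000.
Is 1/20 < 1? YES.
Since P[∪ A_i] ≤ 1/20 < 1, the complement has P[∩ A_i^c] ≥ 1 − 1/20 = 19/20 > 0, so some outcome avoids every A_i.

8·p = 1/20 ≈ 0.050000; existence CERTIFIED by the union bound.


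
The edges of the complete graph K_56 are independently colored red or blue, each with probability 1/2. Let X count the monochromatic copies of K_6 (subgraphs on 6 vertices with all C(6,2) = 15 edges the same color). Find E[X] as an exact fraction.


Let X = Σ_S X_S over the C(56, 6) = 32468436 subsets S of size 6, where X_S = 1 if the K_6 on S is monochromatic.
For a fixed S, the K_6 on S has C(6, 2) = 15 edges. P[all 15 edges red] = (1/2)^15, and likewise for blue, so P[monochromatic] = 2·(1/2)^15 = 2^{1 − 15} = 1/16384.
By linearity of expectation: E[X] = C(56, 6) · 2^{1 − 15} = 32468436 · 1/16384 = 8117109/4096.
Numerically: E[X] ≈ 1981.716.

E[X] = C(56,6)·2^(1−C(6,2)) = 8117109/4096 ≈ 1981.716.


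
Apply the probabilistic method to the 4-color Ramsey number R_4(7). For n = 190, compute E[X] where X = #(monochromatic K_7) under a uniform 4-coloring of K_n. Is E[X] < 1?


E[X] = C(190, 7) · 4^{1 − 21} = 1585940245560 · 4^{−20} = 1585940245560/1099511627776.
As a reduced fraction: E[X] = 198242530695/137438953472 ≈ 1.44240.
Is E[X] < 1? NO.
Since E[X] ≥ 1, the first-moment bound is inconclusive at n = 190; it does NOT by itself certify R_4(7) > 190.

E[X] = 198242530695/137438953472 ≈ 1.44240; E[X] ≥ 1; first-moment method inconclusive here.


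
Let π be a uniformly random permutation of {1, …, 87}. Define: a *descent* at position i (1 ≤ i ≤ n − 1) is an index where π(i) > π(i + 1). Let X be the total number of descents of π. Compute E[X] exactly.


Write X = Σ X_I over i = 1, …, 86, with X_I the indicator of one descent.
There are 86 indicators.
For each fixed i, the pair (π(i), π(i+1)) is a uniformly random ordered pair of distinct values from {1, …, 87}; by symmetry P[π(i) > π(i+1)] = 1/2.
By linearity: E[X] = 86 · (1/2) = (87 − 1) · (1/2) = 43 ≈ 43.00000.

E[X] = 43 = 43.00000.


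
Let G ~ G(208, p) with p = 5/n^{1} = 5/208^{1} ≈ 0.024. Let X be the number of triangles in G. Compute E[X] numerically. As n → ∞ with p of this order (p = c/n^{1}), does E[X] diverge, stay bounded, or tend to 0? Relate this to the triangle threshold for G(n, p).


Number of potential triangles: C(208, 3) = 1478256.
Each occurs with probability p³ ≈ (0.024)³ ≈ 1.38906e-05.
By linearity: E[X] = C(208, 3)·p³ ≈ 1478256 · 1.38906e-05 ≈ 20.534.
Here α = 1, so p = 5/n is exactly at the triangle threshold p ~ 1/n. Asymptotically E[X] → c³/6 = 5³/6 = 125/6 ≈ 20.833, a bounded constant. In this regime the triangle count is asymptotically Poisson(c³/6).

E[X] ≈ 20.534; in regime p = Θ(1/n^{1}) E[X] stays bounded (at the triangle threshold p ~ 1/n).


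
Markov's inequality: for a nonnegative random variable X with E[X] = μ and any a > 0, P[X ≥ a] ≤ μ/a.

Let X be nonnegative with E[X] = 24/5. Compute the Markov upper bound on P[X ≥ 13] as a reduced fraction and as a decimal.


μ = E[X] = 24/5, a = 13.
Markov: P[X ≥ 13] ≤ μ/a = (24/5)/13 = 24/65.
Numerically: ≈ 0.36923.
(Since a = 13 > μ = 4.80000, the bound 24/65 is < 1 and informative.)

P[X ≥ 13] ≤ 24/65 ≈ 0.36923.


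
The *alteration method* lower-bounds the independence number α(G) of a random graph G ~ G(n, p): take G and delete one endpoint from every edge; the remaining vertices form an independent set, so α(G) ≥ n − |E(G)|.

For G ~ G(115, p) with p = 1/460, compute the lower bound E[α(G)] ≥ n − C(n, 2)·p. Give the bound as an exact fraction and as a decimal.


E[|E(G)|] = C(115, 2)·p = 6555 · (1/460) = 57/4.
E[α(G)] ≥ n − E[|E(G)|] = 115 − 57/4 = 403/4.
Numerically: ≈ 100.750000.
(This is only a lower bound; the true E[α(G)] may be larger.)

E[α(G)] ≥ 403/4 ≈ 100.750000.


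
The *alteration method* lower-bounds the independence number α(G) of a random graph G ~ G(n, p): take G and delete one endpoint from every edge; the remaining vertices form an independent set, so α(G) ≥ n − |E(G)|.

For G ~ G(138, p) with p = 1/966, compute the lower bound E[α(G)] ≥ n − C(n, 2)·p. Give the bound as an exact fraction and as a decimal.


E[|E(G)|] = C(138, 2)·p = 9453 · (1/966) = 137/14.
E[α(G)] ≥ n − E[|E(G)|] = 138 − 137/14 = 1795/14.
Numerically: ≈ 128.2143.
(This is only a lower bound; the true E[α(G)] may be larger.)

E[α(G)] ≥ 1795/14 ≈ 128.2143.
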